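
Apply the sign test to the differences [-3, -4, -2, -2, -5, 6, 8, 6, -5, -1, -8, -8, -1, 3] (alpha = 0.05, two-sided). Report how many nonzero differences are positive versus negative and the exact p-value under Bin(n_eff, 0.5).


Step 1: Discard zero differences. Original n = 14; n_eff = number of nonzero differences = 14.
Nonzero differences (with sign): -3, -4, -2, -2, -5, +6, +8, +6, -5, -1, -8, -8, -1, +3
Step 2: Count signs: positive = 4, negative = 10.
Step 3: Under H0: P(positive) = 0.5, so the number of positives S ~ Bin(14, 0.5).
Step 4: Two-sided exact p-value = sum of Bin(14,0.5) probabilities at or below the observed probability = 0.179565.
Step 5: alpha = 0.05. fail to reject H0.

n_eff = 14, pos = 4, neg = 10, p = 0.179565, fail to reject H0.


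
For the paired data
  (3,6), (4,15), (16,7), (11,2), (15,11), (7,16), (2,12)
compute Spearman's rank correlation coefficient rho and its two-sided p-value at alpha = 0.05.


Step 1: Rank x and y separately (midranks; no ties here).
rank(x): 3->2, 4->3, 16->7, 11->5, 15->6, 7->4, 2->1
rank(y): 6->2, 15->6, 7->3, 2->1, 11->4, 16->7, 12->5
Step 2: d_i = R_x(i) - R_y(i); compute d_i^2.
  (2-2)^2=0, (3-6)^2=9, (7-3)^2=16, (5-1)^2=16, (6-4)^2=4, (4-7)^2=9, (1-5)^2=16
sum(d^2) = 70.
Step 3: rho = 1 - 6*70 / (7*(7^2 - 1)) = 1 - 420/336 = -0.250000.
Step 4: Under H0, t = rho * sqrt((n-2)/(1-rho^2)) = -0.5774 ~ t(5).
Step 5: Two-sided p-value from the t-distribution with 5 df = 0.588724.
Step 6: alpha = 0.05. fail to reject H0.

rho = -0.2500, p = 0.588724, fail to reject H0 at alpha = 0.05.


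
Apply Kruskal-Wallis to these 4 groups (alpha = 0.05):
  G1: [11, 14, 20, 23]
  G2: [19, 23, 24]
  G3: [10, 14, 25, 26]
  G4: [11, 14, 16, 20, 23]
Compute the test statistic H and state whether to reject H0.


Step 1: Combine all N = 16 observations and assign midranks.
sorted (value, group, rank): (10,G3,1), (11,G1,2.5), (11,G4,2.5), (14,G1,5), (14,G3,5), (14,G4,5), (16,G4,7), (19,G2,8), (20,G1,9.5), (20,G4,9.5), (23,G1,12), (23,G2,12), (23,G4,12), (24,G2,14), (25,G3,15), (26,G3,16)
Step 2: Sum ranks within each group.
R_1 = 29 (n_1 = 4)
R_2 = 34 (n_2 = 3)
R_3 = 37 (n_3 = 4)
R_4 = 36 (n_4 = 5)
Step 3: H = 12/(N(N+1)) * sum(R_i^2/n_i) - 3(N+1)
     = 12/(16*17) * (29^2/4 + 34^2/3 + 37^2/4 + 36^2/5) - 3*17
     = 0.044118 * 1197.03 - 51
     = 1.810294.
Step 4: Ties present; correction factor C = 1 - 60/(16^3 - 16) = 0.985294. Corrected H = 1.810294 / 0.985294 = 1.837313.
Step 5: Under H0, H ~ chi^2(3); p-value = 0.606849.
Step 6: alpha = 0.05. fail to reject H0.

H = 1.8373, df = 3, p = 0.606849, fail to reject H0.


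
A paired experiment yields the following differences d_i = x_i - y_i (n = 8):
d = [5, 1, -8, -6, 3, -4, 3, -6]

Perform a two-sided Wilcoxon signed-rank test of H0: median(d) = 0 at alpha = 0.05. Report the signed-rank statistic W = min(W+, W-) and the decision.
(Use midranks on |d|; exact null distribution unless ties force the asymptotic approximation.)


Step 1: Drop any zero differences (none here) and take |d_i|.
|d| = [5, 1, 8, 6, 3, 4, 3, 6]
Step 2: Midrank |d_i| (ties get averaged ranks).
ranks: |5|->5, |1|->1, |8|->8, |6|->6.5, |3|->2.5, |4|->4, |3|->2.5, |6|->6.5
Step 3: Attach original signs; sum ranks with positive sign and with negative sign.
W+ = 5 + 1 + 2.5 + 2.5 = 11
W- = 8 + 6.5 + 4 + 6.5 = 25
(Check: W+ + W- = 36 should equal n(n+1)/2 = 36.)
Step 4: Test statistic W = min(W+, W-) = 11.
Step 5: Ties in |d|, so use the tie-corrected normal approximation.
        E[W] = n(n+1)/4 = 8*9/4 = 18.
        Tie groups: |d|=3 (t=2), |d|=6 (t=2); sum(t^3 - t) = 12.
        Var[W] = n(n+1)(2n+1)/24 - sum(t^3-t)/48 = 1224/24 - 12/48 = 50.75.
        z = (W - E[W]) / sqrt(Var[W]) = (11 - 18) / 7.1239 = -0.9826.
        Two-sided p = 2*Phi(z) = 0.325801.
Step 6: alpha = 0.05. fail to reject H0.

W+ = 11, W- = 25, W = min = 11, p = 0.325801, fail to reject H0.


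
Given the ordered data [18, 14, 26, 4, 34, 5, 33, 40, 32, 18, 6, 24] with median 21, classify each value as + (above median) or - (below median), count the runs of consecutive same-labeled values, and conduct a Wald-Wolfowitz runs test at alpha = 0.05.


Step 1: Compute median = 21; label A = above, B = below.
Labels in order: BBABABAAABBA  (n_A = 6, n_B = 6)
Step 2: Count runs R = 8.
Step 3: Under H0 (random ordering), E[R] = 2*n_A*n_B/(n_A+n_B) + 1 = 2*6*6/12 + 1 = 7.0000.
        Var[R] = 2*n_A*n_B*(2*n_A*n_B - n_A - n_B) / ((n_A+n_B)^2 * (n_A+n_B-1)) = 4320/1584 = 2.7273.
        SD[R] = 1.6514.
Step 4: Continuity-corrected z = (R - 0.5 - E[R]) / SD[R] = (8 - 0.5 - 7.0000) / 1.6514 = 0.3028.
Step 5: Two-sided p-value via normal approximation = 2*(1 - Phi(|z|)) = 0.762069.
Step 6: alpha = 0.05. fail to reject H0.

R = 8, z = 0.3028, p = 0.762069, fail to reject H0.


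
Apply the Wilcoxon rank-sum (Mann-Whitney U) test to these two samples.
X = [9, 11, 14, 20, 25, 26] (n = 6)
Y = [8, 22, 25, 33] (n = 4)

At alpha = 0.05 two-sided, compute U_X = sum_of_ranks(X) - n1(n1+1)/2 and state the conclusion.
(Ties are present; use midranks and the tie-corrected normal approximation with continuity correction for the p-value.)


Step 1: Combine and sort all 10 observations; assign midranks.
sorted (value, group): (8,Y), (9,X), (11,X), (14,X), (20,X), (22,Y), (25,X), (25,Y), (26,X), (33,Y)
ranks: 8->1, 9->2, 11->3, 14->4, 20->5, 22->6, 25->7.5, 25->7.5, 26->9, 33->10
Step 2: Rank sum for X: R1 = 2 + 3 + 4 + 5 + 7.5 + 9 = 30.5.
Step 3: U_X = R1 - n1(n1+1)/2 = 30.5 - 6*7/2 = 30.5 - 21 = 9.5.
       U_Y = n1*n2 - U_X = 24 - 9.5 = 14.5.
Step 4: Ties are present, so use the tie-corrected normal approximation (with continuity correction) for the p-value.
Step 5: p-value = 0.668870; compare to alpha = 0.05. fail to reject H0.

U_X = 9.5, p = 0.668870, fail to reject H0 at alpha = 0.05.


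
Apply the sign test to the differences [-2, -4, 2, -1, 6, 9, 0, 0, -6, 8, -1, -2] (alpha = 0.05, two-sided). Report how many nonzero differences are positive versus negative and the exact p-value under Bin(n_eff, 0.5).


Step 1: Discard zero differences. Original n = 12; n_eff = number of nonzero differences = 10.
Nonzero differences (with sign): -2, -4, +2, -1, +6, +9, -6, +8, -1, -2
Step 2: Count signs: positive = 4, negative = 6.
Step 3: Under H0: P(positive) = 0.5, so the number of positives S ~ Bin(10, 0.5).
Step 4: Two-sided exact p-value = sum of Bin(10,0.5) probabilities at or below the observed probability = 0.753906.
Step 5: alpha = 0.05. fail to reject H0.

n_eff = 10, pos = 4, neg = 6, p = 0.753906, fail to reject H0.


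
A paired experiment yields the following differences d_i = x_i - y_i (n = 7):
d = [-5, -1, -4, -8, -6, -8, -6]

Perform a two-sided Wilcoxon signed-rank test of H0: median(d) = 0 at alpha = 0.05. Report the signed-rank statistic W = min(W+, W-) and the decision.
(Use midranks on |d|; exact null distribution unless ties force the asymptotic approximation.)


Step 1: Drop any zero differences (none here) and take |d_i|.
|d| = [5, 1, 4, 8, 6, 8, 6]
Step 2: Midrank |d_i| (ties get averaged ranks).
ranks: |5|->3, |1|->1, |4|->2, |8|->6.5, |6|->4.5, |8|->6.5, |6|->4.5
Step 3: Attach original signs; sum ranks with positive sign and with negative sign.
W+ = 0 = 0
W- = 3 + 1 + 2 + 6.5 + 4.5 + 6.5 + 4.5 = 28
(Check: W+ + W- = 28 should equal n(n+1)/2 = 28.)
Step 4: Test statistic W = min(W+, W-) = 0.
Step 5: Ties in |d|, so use the tie-corrected normal approximation.
        E[W] = n(n+1)/4 = 7*8/4 = 14.
        Tie groups: |d|=6 (t=2), |d|=8 (t=2); sum(t^3 - t) = 12.
        Var[W] = n(n+1)(2n+1)/24 - sum(t^3-t)/48 = 840/24 - 12/48 = 34.75.
        z = (W - E[W]) / sqrt(Var[W]) = (0 - 14) / 5.8949 = -2.3749.
        Two-sided p = 2*Phi(z) = 0.017552.
Step 6: alpha = 0.05. reject H0.

W+ = 0, W- = 28, W = min = 0, p = 0.017552, reject H0.


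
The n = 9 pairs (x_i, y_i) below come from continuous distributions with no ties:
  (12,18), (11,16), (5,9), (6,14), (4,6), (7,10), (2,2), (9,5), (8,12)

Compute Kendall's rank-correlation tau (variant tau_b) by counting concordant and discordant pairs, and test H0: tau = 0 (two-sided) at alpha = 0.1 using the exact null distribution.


Step 1: Enumerate the 36 unordered pairs (i,j) with i<j and classify each by sign(x_j-x_i) * sign(y_j-y_i).
  (1,2):dx=-1,dy=-2->C; (1,3):dx=-7,dy=-9->C; (1,4):dx=-6,dy=-4->C; (1,5):dx=-8,dy=-12->C
  (1,6):dx=-5,dy=-8->C; (1,7):dx=-10,dy=-16->C; (1,8):dx=-3,dy=-13->C; (1,9):dx=-4,dy=-6->C
  (2,3):dx=-6,dy=-7->C; (2,4):dx=-5,dy=-2->C; (2,5):dx=-7,dy=-10->C; (2,6):dx=-4,dy=-6->C
  (2,7):dx=-9,dy=-14->C; (2,8):dx=-2,dy=-11->C; (2,9):dx=-3,dy=-4->C; (3,4):dx=+1,dy=+5->C
  (3,5):dx=-1,dy=-3->C; (3,6):dx=+2,dy=+1->C; (3,7):dx=-3,dy=-7->C; (3,8):dx=+4,dy=-4->D
  (3,9):dx=+3,dy=+3->C; (4,5):dx=-2,dy=-8->C; (4,6):dx=+1,dy=-4->D; (4,7):dx=-4,dy=-12->C
  (4,8):dx=+3,dy=-9->D; (4,9):dx=+2,dy=-2->D; (5,6):dx=+3,dy=+4->C; (5,7):dx=-2,dy=-4->C
  (5,8):dx=+5,dy=-1->D; (5,9):dx=+4,dy=+6->C; (6,7):dx=-5,dy=-8->C; (6,8):dx=+2,dy=-5->D
  (6,9):dx=+1,dy=+2->C; (7,8):dx=+7,dy=+3->C; (7,9):dx=+6,dy=+10->C; (8,9):dx=-1,dy=+7->D
Step 2: C = 29, D = 7, total pairs = 36.
Step 3: tau = (C - D)/(n(n-1)/2) = (29 - 7)/36 = 0.611111.
Step 4: Exact two-sided p-value (enumerate n! = 362880 permutations of y under H0): p = 0.024741.
Step 5: alpha = 0.1. reject H0.

tau_b = 0.6111 (C=29, D=7), p = 0.024741, reject H0.


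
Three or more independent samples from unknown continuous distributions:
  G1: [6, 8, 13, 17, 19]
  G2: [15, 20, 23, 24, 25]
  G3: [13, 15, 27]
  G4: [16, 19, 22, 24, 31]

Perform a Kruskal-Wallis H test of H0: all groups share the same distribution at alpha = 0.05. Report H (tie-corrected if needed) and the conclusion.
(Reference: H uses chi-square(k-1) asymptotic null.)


Step 1: Combine all N = 18 observations and assign midranks.
sorted (value, group, rank): (6,G1,1), (8,G1,2), (13,G1,3.5), (13,G3,3.5), (15,G2,5.5), (15,G3,5.5), (16,G4,7), (17,G1,8), (19,G1,9.5), (19,G4,9.5), (20,G2,11), (22,G4,12), (23,G2,13), (24,G2,14.5), (24,G4,14.5), (25,G2,16), (27,G3,17), (31,G4,18)
Step 2: Sum ranks within each group.
R_1 = 24 (n_1 = 5)
R_2 = 60 (n_2 = 5)
R_3 = 26 (n_3 = 3)
R_4 = 61 (n_4 = 5)
Step 3: H = 12/(N(N+1)) * sum(R_i^2/n_i) - 3(N+1)
     = 12/(18*19) * (24^2/5 + 60^2/5 + 26^2/3 + 61^2/5) - 3*19
     = 0.035088 * 1804.73 - 57
     = 6.323977.
Step 4: Ties present; correction factor C = 1 - 24/(18^3 - 18) = 0.995872. Corrected H = 6.323977 / 0.995872 = 6.350190.
Step 5: Under H0, H ~ chi^2(3); p-value = 0.095762.
Step 6: alpha = 0.05. fail to reject H0.

H = 6.3502, df = 3, p = 0.095762, fail to reject H0.


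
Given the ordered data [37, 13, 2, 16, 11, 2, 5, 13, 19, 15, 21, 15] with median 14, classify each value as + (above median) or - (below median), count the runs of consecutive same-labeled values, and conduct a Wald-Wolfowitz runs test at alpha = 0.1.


Step 1: Compute median = 14; label A = above, B = below.
Labels in order: ABBABBBBAAAA  (n_A = 6, n_B = 6)
Step 2: Count runs R = 5.
Step 3: Under H0 (random ordering), E[R] = 2*n_A*n_B/(n_A+n_B) + 1 = 2*6*6/12 + 1 = 7.0000.
        Var[R] = 2*n_A*n_B*(2*n_A*n_B - n_A - n_B) / ((n_A+n_B)^2 * (n_A+n_B-1)) = 4320/1584 = 2.7273.
        SD[R] = 1.6514.
Step 4: Continuity-corrected z = (R + 0.5 - E[R]) / SD[R] = (5 + 0.5 - 7.0000) / 1.6514 = -0.9083.
Step 5: Two-sided p-value via normal approximation = 2*(1 - Phi(|z|)) = 0.363722.
Step 6: alpha = 0.1. fail to reject H0.

R = 5, z = -0.9083, p = 0.363722, fail to reject H0.


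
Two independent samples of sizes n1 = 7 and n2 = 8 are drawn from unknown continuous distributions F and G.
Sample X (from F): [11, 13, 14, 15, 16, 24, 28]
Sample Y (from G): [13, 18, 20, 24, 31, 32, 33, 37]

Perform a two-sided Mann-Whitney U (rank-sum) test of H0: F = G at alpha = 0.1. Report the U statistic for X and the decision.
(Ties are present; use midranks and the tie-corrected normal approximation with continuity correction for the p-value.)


Step 1: Combine and sort all 15 observations; assign midranks.
sorted (value, group): (11,X), (13,X), (13,Y), (14,X), (15,X), (16,X), (18,Y), (20,Y), (24,X), (24,Y), (28,X), (31,Y), (32,Y), (33,Y), (37,Y)
ranks: 11->1, 13->2.5, 13->2.5, 14->4, 15->5, 16->6, 18->7, 20->8, 24->9.5, 24->9.5, 28->11, 31->12, 32->13, 33->14, 37->15
Step 2: Rank sum for X: R1 = 1 + 2.5 + 4 + 5 + 6 + 9.5 + 11 = 39.
Step 3: U_X = R1 - n1(n1+1)/2 = 39 - 7*8/2 = 39 - 28 = 11.
       U_Y = n1*n2 - U_X = 56 - 11 = 45.
Step 4: Ties are present, so use the tie-corrected normal approximation (with continuity correction) for the p-value.
Step 5: p-value = 0.055758; compare to alpha = 0.1. reject H0.

U_X = 11, p = 0.055758, reject H0 at alpha = 0.1.


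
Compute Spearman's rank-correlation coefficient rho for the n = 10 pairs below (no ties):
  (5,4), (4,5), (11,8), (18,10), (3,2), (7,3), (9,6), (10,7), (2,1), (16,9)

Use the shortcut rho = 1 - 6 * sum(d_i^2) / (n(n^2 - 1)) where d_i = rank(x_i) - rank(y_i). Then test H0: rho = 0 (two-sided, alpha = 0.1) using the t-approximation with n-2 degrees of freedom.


Step 1: Rank x and y separately (midranks; no ties here).
rank(x): 5->4, 4->3, 11->8, 18->10, 3->2, 7->5, 9->6, 10->7, 2->1, 16->9
rank(y): 4->4, 5->5, 8->8, 10->10, 2->2, 3->3, 6->6, 7->7, 1->1, 9->9
Step 2: d_i = R_x(i) - R_y(i); compute d_i^2.
  (4-4)^2=0, (3-5)^2=4, (8-8)^2=0, (10-10)^2=0, (2-2)^2=0, (5-3)^2=4, (6-6)^2=0, (7-7)^2=0, (1-1)^2=0, (9-9)^2=0
sum(d^2) = 8.
Step 3: rho = 1 - 6*8 / (10*(10^2 - 1)) = 1 - 48/990 = 0.951515.
Step 4: Under H0, t = rho * sqrt((n-2)/(1-rho^2)) = 8.7493 ~ t(8).
Step 5: Two-sided p-value from the t-distribution with 8 df = 0.000023.
Step 6: alpha = 0.1. reject H0.

rho = 0.9515, p = 0.000023, reject H0 at alpha = 0.1.


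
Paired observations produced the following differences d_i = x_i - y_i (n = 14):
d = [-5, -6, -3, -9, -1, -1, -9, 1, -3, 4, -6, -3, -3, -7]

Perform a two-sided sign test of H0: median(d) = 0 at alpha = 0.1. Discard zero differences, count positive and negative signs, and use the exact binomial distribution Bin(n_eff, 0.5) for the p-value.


Step 1: Discard zero differences. Original n = 14; n_eff = number of nonzero differences = 14.
Nonzero differences (with sign): -5, -6, -3, -9, -1, -1, -9, +1, -3, +4, -6, -3, -3, -7
Step 2: Count signs: positive = 2, negative = 12.
Step 3: Under H0: P(positive) = 0.5, so the number of positives S ~ Bin(14, 0.5).
Step 4: Two-sided exact p-value = sum of Bin(14,0.5) probabilities at or below the observed probability = 0.012939.
Step 5: alpha = 0.1. reject H0.

n_eff = 14, pos = 2, neg = 12, p = 0.012939, reject H0.


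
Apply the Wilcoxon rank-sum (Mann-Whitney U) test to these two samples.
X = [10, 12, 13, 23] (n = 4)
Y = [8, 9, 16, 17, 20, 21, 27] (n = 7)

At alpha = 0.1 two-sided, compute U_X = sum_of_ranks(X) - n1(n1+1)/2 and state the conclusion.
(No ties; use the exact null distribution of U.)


Step 1: Combine and sort all 11 observations; assign midranks.
sorted (value, group): (8,Y), (9,Y), (10,X), (12,X), (13,X), (16,Y), (17,Y), (20,Y), (21,Y), (23,X), (27,Y)
ranks: 8->1, 9->2, 10->3, 12->4, 13->5, 16->6, 17->7, 20->8, 21->9, 23->10, 27->11
Step 2: Rank sum for X: R1 = 3 + 4 + 5 + 10 = 22.
Step 3: U_X = R1 - n1(n1+1)/2 = 22 - 4*5/2 = 22 - 10 = 12.
       U_Y = n1*n2 - U_X = 28 - 12 = 16.
Step 4: No ties, so the exact null distribution of U (based on enumerating the C(11,4) = 330 equally likely rank assignments) gives the two-sided p-value.
Step 5: p-value = 0.787879; compare to alpha = 0.1. fail to reject H0.

U_X = 12, p = 0.787879, fail to reject H0 at alpha = 0.1.


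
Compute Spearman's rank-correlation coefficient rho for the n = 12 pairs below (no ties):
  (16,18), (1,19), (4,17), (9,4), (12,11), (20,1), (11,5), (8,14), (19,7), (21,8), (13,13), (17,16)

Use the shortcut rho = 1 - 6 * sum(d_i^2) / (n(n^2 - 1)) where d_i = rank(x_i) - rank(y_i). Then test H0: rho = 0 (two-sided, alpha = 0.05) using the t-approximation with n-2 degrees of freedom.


Step 1: Rank x and y separately (midranks; no ties here).
rank(x): 16->8, 1->1, 4->2, 9->4, 12->6, 20->11, 11->5, 8->3, 19->10, 21->12, 13->7, 17->9
rank(y): 18->11, 19->12, 17->10, 4->2, 11->6, 1->1, 5->3, 14->8, 7->4, 8->5, 13->7, 16->9
Step 2: d_i = R_x(i) - R_y(i); compute d_i^2.
  (8-11)^2=9, (1-12)^2=121, (2-10)^2=64, (4-2)^2=4, (6-6)^2=0, (11-1)^2=100, (5-3)^2=4, (3-8)^2=25, (10-4)^2=36, (12-5)^2=49, (7-7)^2=0, (9-9)^2=0
sum(d^2) = 412.
Step 3: rho = 1 - 6*412 / (12*(12^2 - 1)) = 1 - 2472/1716 = -0.440559.
Step 4: Under H0, t = rho * sqrt((n-2)/(1-rho^2)) = -1.5519 ~ t(10).
Step 5: Two-sided p-value from the t-distribution with 10 df = 0.151735.
Step 6: alpha = 0.05. fail to reject H0.

rho = -0.4406, p = 0.151735, fail to reject H0 at alpha = 0.05.


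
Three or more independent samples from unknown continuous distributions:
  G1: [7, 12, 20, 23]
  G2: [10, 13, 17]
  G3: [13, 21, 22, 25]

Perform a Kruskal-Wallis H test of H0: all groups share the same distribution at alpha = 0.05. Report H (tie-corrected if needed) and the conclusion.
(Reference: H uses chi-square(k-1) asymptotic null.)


Step 1: Combine all N = 11 observations and assign midranks.
sorted (value, group, rank): (7,G1,1), (10,G2,2), (12,G1,3), (13,G2,4.5), (13,G3,4.5), (17,G2,6), (20,G1,7), (21,G3,8), (22,G3,9), (23,G1,10), (25,G3,11)
Step 2: Sum ranks within each group.
R_1 = 21 (n_1 = 4)
R_2 = 12.5 (n_2 = 3)
R_3 = 32.5 (n_3 = 4)
Step 3: H = 12/(N(N+1)) * sum(R_i^2/n_i) - 3(N+1)
     = 12/(11*12) * (21^2/4 + 12.5^2/3 + 32.5^2/4) - 3*12
     = 0.090909 * 426.396 - 36
     = 2.763258.
Step 4: Ties present; correction factor C = 1 - 6/(11^3 - 11) = 0.995455. Corrected H = 2.763258 / 0.995455 = 2.775875.
Step 5: Under H0, H ~ chi^2(2); p-value = 0.249590.
Step 6: alpha = 0.05. fail to reject H0.

H = 2.7759, df = 2, p = 0.249590, fail to reject H0.


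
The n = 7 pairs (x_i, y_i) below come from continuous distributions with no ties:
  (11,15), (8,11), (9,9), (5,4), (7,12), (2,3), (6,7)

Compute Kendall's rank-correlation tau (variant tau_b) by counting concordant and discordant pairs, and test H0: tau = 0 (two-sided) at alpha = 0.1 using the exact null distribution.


Step 1: Enumerate the 21 unordered pairs (i,j) with i<j and classify each by sign(x_j-x_i) * sign(y_j-y_i).
  (1,2):dx=-3,dy=-4->C; (1,3):dx=-2,dy=-6->C; (1,4):dx=-6,dy=-11->C; (1,5):dx=-4,dy=-3->C
  (1,6):dx=-9,dy=-12->C; (1,7):dx=-5,dy=-8->C; (2,3):dx=+1,dy=-2->D; (2,4):dx=-3,dy=-7->C
  (2,5):dx=-1,dy=+1->D; (2,6):dx=-6,dy=-8->C; (2,7):dx=-2,dy=-4->C; (3,4):dx=-4,dy=-5->C
  (3,5):dx=-2,dy=+3->D; (3,6):dx=-7,dy=-6->C; (3,7):dx=-3,dy=-2->C; (4,5):dx=+2,dy=+8->C
  (4,6):dx=-3,dy=-1->C; (4,7):dx=+1,dy=+3->C; (5,6):dx=-5,dy=-9->C; (5,7):dx=-1,dy=-5->C
  (6,7):dx=+4,dy=+4->C
Step 2: C = 18, D = 3, total pairs = 21.
Step 3: tau = (C - D)/(n(n-1)/2) = (18 - 3)/21 = 0.714286.
Step 4: Exact two-sided p-value (enumerate n! = 5040 permutations of y under H0): p = 0.030159.
Step 5: alpha = 0.1. reject H0.

tau_b = 0.7143 (C=18, D=3), p = 0.030159, reject H0.


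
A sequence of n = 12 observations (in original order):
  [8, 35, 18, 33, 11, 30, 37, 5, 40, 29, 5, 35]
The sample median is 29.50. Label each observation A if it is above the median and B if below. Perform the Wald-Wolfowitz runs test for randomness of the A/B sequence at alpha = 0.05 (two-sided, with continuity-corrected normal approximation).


Step 1: Compute median = 29.50; label A = above, B = below.
Labels in order: BABABAABABBA  (n_A = 6, n_B = 6)
Step 2: Count runs R = 10.
Step 3: Under H0 (random ordering), E[R] = 2*n_A*n_B/(n_A+n_B) + 1 = 2*6*6/12 + 1 = 7.0000.
        Var[R] = 2*n_A*n_B*(2*n_A*n_B - n_A - n_B) / ((n_A+n_B)^2 * (n_A+n_B-1)) = 4320/1584 = 2.7273.
        SD[R] = 1.6514.
Step 4: Continuity-corrected z = (R - 0.5 - E[R]) / SD[R] = (10 - 0.5 - 7.0000) / 1.6514 = 1.5138.
Step 5: Two-sided p-value via normal approximation = 2*(1 - Phi(|z|)) = 0.130070.
Step 6: alpha = 0.05. fail to reject H0.

R = 10, z = 1.5138, p = 0.130070, fail to reject H0.


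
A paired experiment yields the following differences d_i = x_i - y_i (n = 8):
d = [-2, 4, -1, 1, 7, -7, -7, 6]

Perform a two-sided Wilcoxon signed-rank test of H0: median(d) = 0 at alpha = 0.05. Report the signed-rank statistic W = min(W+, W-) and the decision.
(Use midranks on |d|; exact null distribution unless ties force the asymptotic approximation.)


Step 1: Drop any zero differences (none here) and take |d_i|.
|d| = [2, 4, 1, 1, 7, 7, 7, 6]
Step 2: Midrank |d_i| (ties get averaged ranks).
ranks: |2|->3, |4|->4, |1|->1.5, |1|->1.5, |7|->7, |7|->7, |7|->7, |6|->5
Step 3: Attach original signs; sum ranks with positive sign and with negative sign.
W+ = 4 + 1.5 + 7 + 5 = 17.5
W- = 3 + 1.5 + 7 + 7 = 18.5
(Check: W+ + W- = 36 should equal n(n+1)/2 = 36.)
Step 4: Test statistic W = min(W+, W-) = 17.5.
Step 5: Ties in |d|, so use the tie-corrected normal approximation.
        E[W] = n(n+1)/4 = 8*9/4 = 18.
        Tie groups: |d|=1 (t=2), |d|=7 (t=3); sum(t^3 - t) = 30.
        Var[W] = n(n+1)(2n+1)/24 - sum(t^3-t)/48 = 1224/24 - 30/48 = 50.375.
        z = (W - E[W]) / sqrt(Var[W]) = (17.5 - 18) / 7.0975 = -0.0704.
        Two-sided p = 2*Phi(z) = 0.943838.
Step 6: alpha = 0.05. fail to reject H0.

W+ = 17.5, W- = 18.5, W = min = 17.5, p = 0.943838, fail to reject H0.


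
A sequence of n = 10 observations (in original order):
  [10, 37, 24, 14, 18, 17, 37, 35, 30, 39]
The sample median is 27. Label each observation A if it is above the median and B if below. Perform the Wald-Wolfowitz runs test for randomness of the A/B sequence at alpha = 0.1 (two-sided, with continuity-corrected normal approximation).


Step 1: Compute median = 27; label A = above, B = below.
Labels in order: BABBBBAAAA  (n_A = 5, n_B = 5)
Step 2: Count runs R = 4.
Step 3: Under H0 (random ordering), E[R] = 2*n_A*n_B/(n_A+n_B) + 1 = 2*5*5/10 + 1 = 6.0000.
        Var[R] = 2*n_A*n_B*(2*n_A*n_B - n_A - n_B) / ((n_A+n_B)^2 * (n_A+n_B-1)) = 2000/900 = 2.2222.
        SD[R] = 1.4907.
Step 4: Continuity-corrected z = (R + 0.5 - E[R]) / SD[R] = (4 + 0.5 - 6.0000) / 1.4907 = -1.0062.
Step 5: Two-sided p-value via normal approximation = 2*(1 - Phi(|z|)) = 0.314305.
Step 6: alpha = 0.1. fail to reject H0.

R = 4, z = -1.0062, p = 0.314305, fail to reject H0.


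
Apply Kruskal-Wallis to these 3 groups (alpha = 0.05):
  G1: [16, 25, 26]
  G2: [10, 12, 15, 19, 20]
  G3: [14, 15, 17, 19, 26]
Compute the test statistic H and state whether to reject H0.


Step 1: Combine all N = 13 observations and assign midranks.
sorted (value, group, rank): (10,G2,1), (12,G2,2), (14,G3,3), (15,G2,4.5), (15,G3,4.5), (16,G1,6), (17,G3,7), (19,G2,8.5), (19,G3,8.5), (20,G2,10), (25,G1,11), (26,G1,12.5), (26,G3,12.5)
Step 2: Sum ranks within each group.
R_1 = 29.5 (n_1 = 3)
R_2 = 26 (n_2 = 5)
R_3 = 35.5 (n_3 = 5)
Step 3: H = 12/(N(N+1)) * sum(R_i^2/n_i) - 3(N+1)
     = 12/(13*14) * (29.5^2/3 + 26^2/5 + 35.5^2/5) - 3*14
     = 0.065934 * 677.333 - 42
     = 2.659341.
Step 4: Ties present; correction factor C = 1 - 18/(13^3 - 13) = 0.991758. Corrected H = 2.659341 / 0.991758 = 2.681440.
Step 5: Under H0, H ~ chi^2(2); p-value = 0.261657.
Step 6: alpha = 0.05. fail to reject H0.

H = 2.6814, df = 2, p = 0.261657, fail to reject H0.


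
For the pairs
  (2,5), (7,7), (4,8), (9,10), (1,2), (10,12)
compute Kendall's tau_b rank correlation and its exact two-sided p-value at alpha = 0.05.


Step 1: Enumerate the 15 unordered pairs (i,j) with i<j and classify each by sign(x_j-x_i) * sign(y_j-y_i).
  (1,2):dx=+5,dy=+2->C; (1,3):dx=+2,dy=+3->C; (1,4):dx=+7,dy=+5->C; (1,5):dx=-1,dy=-3->C
  (1,6):dx=+8,dy=+7->C; (2,3):dx=-3,dy=+1->D; (2,4):dx=+2,dy=+3->C; (2,5):dx=-6,dy=-5->C
  (2,6):dx=+3,dy=+5->C; (3,4):dx=+5,dy=+2->C; (3,5):dx=-3,dy=-6->C; (3,6):dx=+6,dy=+4->C
  (4,5):dx=-8,dy=-8->C; (4,6):dx=+1,dy=+2->C; (5,6):dx=+9,dy=+10->C
Step 2: C = 14, D = 1, total pairs = 15.
Step 3: tau = (C - D)/(n(n-1)/2) = (14 - 1)/15 = 0.866667.
Step 4: Exact two-sided p-value (enumerate n! = 720 permutations of y under H0): p = 0.016667.
Step 5: alpha = 0.05. reject H0.

tau_b = 0.8667 (C=14, D=1), p = 0.016667, reject H0.


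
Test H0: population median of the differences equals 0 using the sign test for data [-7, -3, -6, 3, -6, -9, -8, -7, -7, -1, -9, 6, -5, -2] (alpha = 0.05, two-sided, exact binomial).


Step 1: Discard zero differences. Original n = 14; n_eff = number of nonzero differences = 14.
Nonzero differences (with sign): -7, -3, -6, +3, -6, -9, -8, -7, -7, -1, -9, +6, -5, -2
Step 2: Count signs: positive = 2, negative = 12.
Step 3: Under H0: P(positive) = 0.5, so the number of positives S ~ Bin(14, 0.5).
Step 4: Two-sided exact p-value = sum of Bin(14,0.5) probabilities at or below the observed probability = 0.012939.
Step 5: alpha = 0.05. reject H0.

n_eff = 14, pos = 2, neg = 12, p = 0.012939, reject H0.


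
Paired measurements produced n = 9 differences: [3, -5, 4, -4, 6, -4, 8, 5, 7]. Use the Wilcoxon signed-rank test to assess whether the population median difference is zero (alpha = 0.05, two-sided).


Step 1: Drop any zero differences (none here) and take |d_i|.
|d| = [3, 5, 4, 4, 6, 4, 8, 5, 7]
Step 2: Midrank |d_i| (ties get averaged ranks).
ranks: |3|->1, |5|->5.5, |4|->3, |4|->3, |6|->7, |4|->3, |8|->9, |5|->5.5, |7|->8
Step 3: Attach original signs; sum ranks with positive sign and with negative sign.
W+ = 1 + 3 + 7 + 9 + 5.5 + 8 = 33.5
W- = 5.5 + 3 + 3 = 11.5
(Check: W+ + W- = 45 should equal n(n+1)/2 = 45.)
Step 4: Test statistic W = min(W+, W-) = 11.5.
Step 5: Ties in |d|, so use the tie-corrected normal approximation.
        E[W] = n(n+1)/4 = 9*10/4 = 22.5.
        Tie groups: |d|=4 (t=3), |d|=5 (t=2); sum(t^3 - t) = 30.
        Var[W] = n(n+1)(2n+1)/24 - sum(t^3-t)/48 = 1710/24 - 30/48 = 70.625.
        z = (W - E[W]) / sqrt(Var[W]) = (11.5 - 22.5) / 8.4039 = -1.3089.
        Two-sided p = 2*Phi(z) = 0.190561.
Step 6: alpha = 0.05. fail to reject H0.

W+ = 33.5, W- = 11.5, W = min = 11.5, p = 0.190561, fail to reject H0.


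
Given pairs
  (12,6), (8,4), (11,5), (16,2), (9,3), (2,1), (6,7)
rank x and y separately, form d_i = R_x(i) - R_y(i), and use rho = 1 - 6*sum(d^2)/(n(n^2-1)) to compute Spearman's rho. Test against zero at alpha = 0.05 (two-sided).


Step 1: Rank x and y separately (midranks; no ties here).
rank(x): 12->6, 8->3, 11->5, 16->7, 9->4, 2->1, 6->2
rank(y): 6->6, 4->4, 5->5, 2->2, 3->3, 1->1, 7->7
Step 2: d_i = R_x(i) - R_y(i); compute d_i^2.
  (6-6)^2=0, (3-4)^2=1, (5-5)^2=0, (7-2)^2=25, (4-3)^2=1, (1-1)^2=0, (2-7)^2=25
sum(d^2) = 52.
Step 3: rho = 1 - 6*52 / (7*(7^2 - 1)) = 1 - 312/336 = 0.071429.
Step 4: Under H0, t = rho * sqrt((n-2)/(1-rho^2)) = 0.1601 ~ t(5).
Step 5: Two-sided p-value from the t-distribution with 5 df = 0.879048.
Step 6: alpha = 0.05. fail to reject H0.

rho = 0.0714, p = 0.879048, fail to reject H0 at alpha = 0.05.


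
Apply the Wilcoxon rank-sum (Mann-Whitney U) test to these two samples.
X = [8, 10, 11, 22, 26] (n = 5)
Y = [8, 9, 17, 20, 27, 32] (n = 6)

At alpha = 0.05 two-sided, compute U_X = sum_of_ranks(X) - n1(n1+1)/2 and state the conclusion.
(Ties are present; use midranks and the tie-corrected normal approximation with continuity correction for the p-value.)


Step 1: Combine and sort all 11 observations; assign midranks.
sorted (value, group): (8,X), (8,Y), (9,Y), (10,X), (11,X), (17,Y), (20,Y), (22,X), (26,X), (27,Y), (32,Y)
ranks: 8->1.5, 8->1.5, 9->3, 10->4, 11->5, 17->6, 20->7, 22->8, 26->9, 27->10, 32->11
Step 2: Rank sum for X: R1 = 1.5 + 4 + 5 + 8 + 9 = 27.5.
Step 3: U_X = R1 - n1(n1+1)/2 = 27.5 - 5*6/2 = 27.5 - 15 = 12.5.
       U_Y = n1*n2 - U_X = 30 - 12.5 = 17.5.
Step 4: Ties are present, so use the tie-corrected normal approximation (with continuity correction) for the p-value.
Step 5: p-value = 0.714379; compare to alpha = 0.05. fail to reject H0.

U_X = 12.5, p = 0.714379, fail to reject H0 at alpha = 0.05.


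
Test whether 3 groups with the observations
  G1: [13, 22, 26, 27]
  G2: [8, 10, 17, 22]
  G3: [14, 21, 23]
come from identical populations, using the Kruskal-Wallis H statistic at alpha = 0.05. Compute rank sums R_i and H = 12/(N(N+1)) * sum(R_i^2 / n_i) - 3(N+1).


Step 1: Combine all N = 11 observations and assign midranks.
sorted (value, group, rank): (8,G2,1), (10,G2,2), (13,G1,3), (14,G3,4), (17,G2,5), (21,G3,6), (22,G1,7.5), (22,G2,7.5), (23,G3,9), (26,G1,10), (27,G1,11)
Step 2: Sum ranks within each group.
R_1 = 31.5 (n_1 = 4)
R_2 = 15.5 (n_2 = 4)
R_3 = 19 (n_3 = 3)
Step 3: H = 12/(N(N+1)) * sum(R_i^2/n_i) - 3(N+1)
     = 12/(11*12) * (31.5^2/4 + 15.5^2/4 + 19^2/3) - 3*12
     = 0.090909 * 428.458 - 36
     = 2.950758.
Step 4: Ties present; correction factor C = 1 - 6/(11^3 - 11) = 0.995455. Corrected H = 2.950758 / 0.995455 = 2.964231.
Step 5: Under H0, H ~ chi^2(2); p-value = 0.227157.
Step 6: alpha = 0.05. fail to reject H0.

H = 2.9642, df = 2, p = 0.227157, fail to reject H0.


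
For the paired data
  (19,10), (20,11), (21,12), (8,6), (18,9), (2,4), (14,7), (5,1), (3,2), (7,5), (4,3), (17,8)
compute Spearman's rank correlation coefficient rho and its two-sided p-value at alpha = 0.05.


Step 1: Rank x and y separately (midranks; no ties here).
rank(x): 19->10, 20->11, 21->12, 8->6, 18->9, 2->1, 14->7, 5->4, 3->2, 7->5, 4->3, 17->8
rank(y): 10->10, 11->11, 12->12, 6->6, 9->9, 4->4, 7->7, 1->1, 2->2, 5->5, 3->3, 8->8
Step 2: d_i = R_x(i) - R_y(i); compute d_i^2.
  (10-10)^2=0, (11-11)^2=0, (12-12)^2=0, (6-6)^2=0, (9-9)^2=0, (1-4)^2=9, (7-7)^2=0, (4-1)^2=9, (2-2)^2=0, (5-5)^2=0, (3-3)^2=0, (8-8)^2=0
sum(d^2) = 18.
Step 3: rho = 1 - 6*18 / (12*(12^2 - 1)) = 1 - 108/1716 = 0.937063.
Step 4: Under H0, t = rho * sqrt((n-2)/(1-rho^2)) = 8.4868 ~ t(10).
Step 5: Two-sided p-value from the t-distribution with 10 df = 0.000007.
Step 6: alpha = 0.05. reject H0.

rho = 0.9371, p = 0.000007, reject H0 at alpha = 0.05.


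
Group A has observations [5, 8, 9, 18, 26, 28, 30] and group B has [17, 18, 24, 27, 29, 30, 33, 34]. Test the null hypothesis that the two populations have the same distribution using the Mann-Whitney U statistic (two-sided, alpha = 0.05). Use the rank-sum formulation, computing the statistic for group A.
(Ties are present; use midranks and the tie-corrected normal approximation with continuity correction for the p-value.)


Step 1: Combine and sort all 15 observations; assign midranks.
sorted (value, group): (5,X), (8,X), (9,X), (17,Y), (18,X), (18,Y), (24,Y), (26,X), (27,Y), (28,X), (29,Y), (30,X), (30,Y), (33,Y), (34,Y)
ranks: 5->1, 8->2, 9->3, 17->4, 18->5.5, 18->5.5, 24->7, 26->8, 27->9, 28->10, 29->11, 30->12.5, 30->12.5, 33->14, 34->15
Step 2: Rank sum for X: R1 = 1 + 2 + 3 + 5.5 + 8 + 10 + 12.5 = 42.
Step 3: U_X = R1 - n1(n1+1)/2 = 42 - 7*8/2 = 42 - 28 = 14.
       U_Y = n1*n2 - U_X = 56 - 14 = 42.
Step 4: Ties are present, so use the tie-corrected normal approximation (with continuity correction) for the p-value.
Step 5: p-value = 0.117555; compare to alpha = 0.05. fail to reject H0.

U_X = 14, p = 0.117555, fail to reject H0 at alpha = 0.05.


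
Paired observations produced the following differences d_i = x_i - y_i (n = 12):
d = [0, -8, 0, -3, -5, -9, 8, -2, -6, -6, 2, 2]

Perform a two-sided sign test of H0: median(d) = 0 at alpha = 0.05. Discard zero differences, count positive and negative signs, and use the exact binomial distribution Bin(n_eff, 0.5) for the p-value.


Step 1: Discard zero differences. Original n = 12; n_eff = number of nonzero differences = 10.
Nonzero differences (with sign): -8, -3, -5, -9, +8, -2, -6, -6, +2, +2
Step 2: Count signs: positive = 3, negative = 7.
Step 3: Under H0: P(positive) = 0.5, so the number of positives S ~ Bin(10, 0.5).
Step 4: Two-sided exact p-value = sum of Bin(10,0.5) probabilities at or below the observed probability = 0.343750.
Step 5: alpha = 0.05. fail to reject H0.

n_eff = 10, pos = 3, neg = 7, p = 0.343750, fail to reject H0.


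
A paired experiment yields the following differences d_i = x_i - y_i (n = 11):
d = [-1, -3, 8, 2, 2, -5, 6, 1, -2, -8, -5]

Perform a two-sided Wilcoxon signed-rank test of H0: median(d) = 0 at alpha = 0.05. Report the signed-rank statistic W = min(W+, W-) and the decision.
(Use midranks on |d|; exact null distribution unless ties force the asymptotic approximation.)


Step 1: Drop any zero differences (none here) and take |d_i|.
|d| = [1, 3, 8, 2, 2, 5, 6, 1, 2, 8, 5]
Step 2: Midrank |d_i| (ties get averaged ranks).
ranks: |1|->1.5, |3|->6, |8|->10.5, |2|->4, |2|->4, |5|->7.5, |6|->9, |1|->1.5, |2|->4, |8|->10.5, |5|->7.5
Step 3: Attach original signs; sum ranks with positive sign and with negative sign.
W+ = 10.5 + 4 + 4 + 9 + 1.5 = 29
W- = 1.5 + 6 + 7.5 + 4 + 10.5 + 7.5 = 37
(Check: W+ + W- = 66 should equal n(n+1)/2 = 66.)
Step 4: Test statistic W = min(W+, W-) = 29.
Step 5: Ties in |d|, so use the tie-corrected normal approximation.
        E[W] = n(n+1)/4 = 11*12/4 = 33.
        Tie groups: |d|=1 (t=2), |d|=2 (t=3), |d|=5 (t=2), |d|=8 (t=2); sum(t^3 - t) = 42.
        Var[W] = n(n+1)(2n+1)/24 - sum(t^3-t)/48 = 3036/24 - 42/48 = 125.625.
        z = (W - E[W]) / sqrt(Var[W]) = (29 - 33) / 11.2083 = -0.3569.
        Two-sided p = 2*Phi(z) = 0.721182.
Step 6: alpha = 0.05. fail to reject H0.

W+ = 29, W- = 37, W = min = 29, p = 0.721182, fail to reject H0.


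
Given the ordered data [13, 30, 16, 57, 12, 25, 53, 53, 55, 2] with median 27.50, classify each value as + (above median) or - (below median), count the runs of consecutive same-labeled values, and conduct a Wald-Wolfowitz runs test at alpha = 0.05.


Step 1: Compute median = 27.50; label A = above, B = below.
Labels in order: BABABBAAAB  (n_A = 5, n_B = 5)
Step 2: Count runs R = 7.
Step 3: Under H0 (random ordering), E[R] = 2*n_A*n_B/(n_A+n_B) + 1 = 2*5*5/10 + 1 = 6.0000.
        Var[R] = 2*n_A*n_B*(2*n_A*n_B - n_A - n_B) / ((n_A+n_B)^2 * (n_A+n_B-1)) = 2000/900 = 2.2222.
        SD[R] = 1.4907.
Step 4: Continuity-corrected z = (R - 0.5 - E[R]) / SD[R] = (7 - 0.5 - 6.0000) / 1.4907 = 0.3354.
Step 5: Two-sided p-value via normal approximation = 2*(1 - Phi(|z|)) = 0.737316.
Step 6: alpha = 0.05. fail to reject H0.

R = 7, z = 0.3354, p = 0.737316, fail to reject H0.


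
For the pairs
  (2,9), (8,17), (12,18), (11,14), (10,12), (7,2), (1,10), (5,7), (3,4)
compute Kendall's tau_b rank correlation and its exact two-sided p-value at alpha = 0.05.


Step 1: Enumerate the 36 unordered pairs (i,j) with i<j and classify each by sign(x_j-x_i) * sign(y_j-y_i).
  (1,2):dx=+6,dy=+8->C; (1,3):dx=+10,dy=+9->C; (1,4):dx=+9,dy=+5->C; (1,5):dx=+8,dy=+3->C
  (1,6):dx=+5,dy=-7->D; (1,7):dx=-1,dy=+1->D; (1,8):dx=+3,dy=-2->D; (1,9):dx=+1,dy=-5->D
  (2,3):dx=+4,dy=+1->C; (2,4):dx=+3,dy=-3->D; (2,5):dx=+2,dy=-5->D; (2,6):dx=-1,dy=-15->C
  (2,7):dx=-7,dy=-7->C; (2,8):dx=-3,dy=-10->C; (2,9):dx=-5,dy=-13->C; (3,4):dx=-1,dy=-4->C
  (3,5):dx=-2,dy=-6->C; (3,6):dx=-5,dy=-16->C; (3,7):dx=-11,dy=-8->C; (3,8):dx=-7,dy=-11->C
  (3,9):dx=-9,dy=-14->C; (4,5):dx=-1,dy=-2->C; (4,6):dx=-4,dy=-12->C; (4,7):dx=-10,dy=-4->C
  (4,8):dx=-6,dy=-7->C; (4,9):dx=-8,dy=-10->C; (5,6):dx=-3,dy=-10->C; (5,7):dx=-9,dy=-2->C
  (5,8):dx=-5,dy=-5->C; (5,9):dx=-7,dy=-8->C; (6,7):dx=-6,dy=+8->D; (6,8):dx=-2,dy=+5->D
  (6,9):dx=-4,dy=+2->D; (7,8):dx=+4,dy=-3->D; (7,9):dx=+2,dy=-6->D; (8,9):dx=-2,dy=-3->C
Step 2: C = 25, D = 11, total pairs = 36.
Step 3: tau = (C - D)/(n(n-1)/2) = (25 - 11)/36 = 0.388889.
Step 4: Exact two-sided p-value (enumerate n! = 362880 permutations of y under H0): p = 0.180181.
Step 5: alpha = 0.05. fail to reject H0.

tau_b = 0.3889 (C=25, D=11), p = 0.180181, fail to reject H0.


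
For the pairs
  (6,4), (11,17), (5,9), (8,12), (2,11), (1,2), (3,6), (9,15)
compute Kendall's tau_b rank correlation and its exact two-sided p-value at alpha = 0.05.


Step 1: Enumerate the 28 unordered pairs (i,j) with i<j and classify each by sign(x_j-x_i) * sign(y_j-y_i).
  (1,2):dx=+5,dy=+13->C; (1,3):dx=-1,dy=+5->D; (1,4):dx=+2,dy=+8->C; (1,5):dx=-4,dy=+7->D
  (1,6):dx=-5,dy=-2->C; (1,7):dx=-3,dy=+2->D; (1,8):dx=+3,dy=+11->C; (2,3):dx=-6,dy=-8->C
  (2,4):dx=-3,dy=-5->C; (2,5):dx=-9,dy=-6->C; (2,6):dx=-10,dy=-15->C; (2,7):dx=-8,dy=-11->C
  (2,8):dx=-2,dy=-2->C; (3,4):dx=+3,dy=+3->C; (3,5):dx=-3,dy=+2->D; (3,6):dx=-4,dy=-7->C
  (3,7):dx=-2,dy=-3->C; (3,8):dx=+4,dy=+6->C; (4,5):dx=-6,dy=-1->C; (4,6):dx=-7,dy=-10->C
  (4,7):dx=-5,dy=-6->C; (4,8):dx=+1,dy=+3->C; (5,6):dx=-1,dy=-9->C; (5,7):dx=+1,dy=-5->D
  (5,8):dx=+7,dy=+4->C; (6,7):dx=+2,dy=+4->C; (6,8):dx=+8,dy=+13->C; (7,8):dx=+6,dy=+9->C
Step 2: C = 23, D = 5, total pairs = 28.
Step 3: tau = (C - D)/(n(n-1)/2) = (23 - 5)/28 = 0.642857.
Step 4: Exact two-sided p-value (enumerate n! = 40320 permutations of y under H0): p = 0.031151.
Step 5: alpha = 0.05. reject H0.

tau_b = 0.6429 (C=23, D=5), p = 0.031151, reject H0.


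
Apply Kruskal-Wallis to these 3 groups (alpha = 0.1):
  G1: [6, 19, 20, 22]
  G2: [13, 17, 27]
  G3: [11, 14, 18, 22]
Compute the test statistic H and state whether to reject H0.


Step 1: Combine all N = 11 observations and assign midranks.
sorted (value, group, rank): (6,G1,1), (11,G3,2), (13,G2,3), (14,G3,4), (17,G2,5), (18,G3,6), (19,G1,7), (20,G1,8), (22,G1,9.5), (22,G3,9.5), (27,G2,11)
Step 2: Sum ranks within each group.
R_1 = 25.5 (n_1 = 4)
R_2 = 19 (n_2 = 3)
R_3 = 21.5 (n_3 = 4)
Step 3: H = 12/(N(N+1)) * sum(R_i^2/n_i) - 3(N+1)
     = 12/(11*12) * (25.5^2/4 + 19^2/3 + 21.5^2/4) - 3*12
     = 0.090909 * 398.458 - 36
     = 0.223485.
Step 4: Ties present; correction factor C = 1 - 6/(11^3 - 11) = 0.995455. Corrected H = 0.223485 / 0.995455 = 0.224505.
Step 5: Under H0, H ~ chi^2(2); p-value = 0.893818.
Step 6: alpha = 0.1. fail to reject H0.

H = 0.2245, df = 2, p = 0.893818, fail to reject H0.


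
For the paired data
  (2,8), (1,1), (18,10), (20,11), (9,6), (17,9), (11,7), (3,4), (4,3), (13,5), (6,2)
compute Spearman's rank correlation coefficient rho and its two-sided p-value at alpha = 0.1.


Step 1: Rank x and y separately (midranks; no ties here).
rank(x): 2->2, 1->1, 18->10, 20->11, 9->6, 17->9, 11->7, 3->3, 4->4, 13->8, 6->5
rank(y): 8->8, 1->1, 10->10, 11->11, 6->6, 9->9, 7->7, 4->4, 3->3, 5->5, 2->2
Step 2: d_i = R_x(i) - R_y(i); compute d_i^2.
  (2-8)^2=36, (1-1)^2=0, (10-10)^2=0, (11-11)^2=0, (6-6)^2=0, (9-9)^2=0, (7-7)^2=0, (3-4)^2=1, (4-3)^2=1, (8-5)^2=9, (5-2)^2=9
sum(d^2) = 56.
Step 3: rho = 1 - 6*56 / (11*(11^2 - 1)) = 1 - 336/1320 = 0.745455.
Step 4: Under H0, t = rho * sqrt((n-2)/(1-rho^2)) = 3.3551 ~ t(9).
Step 5: Two-sided p-value from the t-distribution with 9 df = 0.008455.
Step 6: alpha = 0.1. reject H0.

rho = 0.7455, p = 0.008455, reject H0 at alpha = 0.1.


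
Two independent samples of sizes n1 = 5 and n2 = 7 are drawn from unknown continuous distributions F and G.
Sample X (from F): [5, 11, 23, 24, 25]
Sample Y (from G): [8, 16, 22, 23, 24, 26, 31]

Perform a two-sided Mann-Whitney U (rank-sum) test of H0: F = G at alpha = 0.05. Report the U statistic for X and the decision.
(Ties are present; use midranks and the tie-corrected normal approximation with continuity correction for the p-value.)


Step 1: Combine and sort all 12 observations; assign midranks.
sorted (value, group): (5,X), (8,Y), (11,X), (16,Y), (22,Y), (23,X), (23,Y), (24,X), (24,Y), (25,X), (26,Y), (31,Y)
ranks: 5->1, 8->2, 11->3, 16->4, 22->5, 23->6.5, 23->6.5, 24->8.5, 24->8.5, 25->10, 26->11, 31->12
Step 2: Rank sum for X: R1 = 1 + 3 + 6.5 + 8.5 + 10 = 29.
Step 3: U_X = R1 - n1(n1+1)/2 = 29 - 5*6/2 = 29 - 15 = 14.
       U_Y = n1*n2 - U_X = 35 - 14 = 21.
Step 4: Ties are present, so use the tie-corrected normal approximation (with continuity correction) for the p-value.
Step 5: p-value = 0.624905; compare to alpha = 0.05. fail to reject H0.

U_X = 14, p = 0.624905, fail to reject H0 at alpha = 0.05.


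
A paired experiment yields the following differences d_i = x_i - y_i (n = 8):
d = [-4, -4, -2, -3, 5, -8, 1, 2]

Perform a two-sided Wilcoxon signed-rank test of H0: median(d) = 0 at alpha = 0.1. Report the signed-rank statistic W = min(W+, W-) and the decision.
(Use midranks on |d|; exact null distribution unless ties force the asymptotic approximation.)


Step 1: Drop any zero differences (none here) and take |d_i|.
|d| = [4, 4, 2, 3, 5, 8, 1, 2]
Step 2: Midrank |d_i| (ties get averaged ranks).
ranks: |4|->5.5, |4|->5.5, |2|->2.5, |3|->4, |5|->7, |8|->8, |1|->1, |2|->2.5
Step 3: Attach original signs; sum ranks with positive sign and with negative sign.
W+ = 7 + 1 + 2.5 = 10.5
W- = 5.5 + 5.5 + 2.5 + 4 + 8 = 25.5
(Check: W+ + W- = 36 should equal n(n+1)/2 = 36.)
Step 4: Test statistic W = min(W+, W-) = 10.5.
Step 5: Ties in |d|, so use the tie-corrected normal approximation.
        E[W] = n(n+1)/4 = 8*9/4 = 18.
        Tie groups: |d|=2 (t=2), |d|=4 (t=2); sum(t^3 - t) = 12.
        Var[W] = n(n+1)(2n+1)/24 - sum(t^3-t)/48 = 1224/24 - 12/48 = 50.75.
        z = (W - E[W]) / sqrt(Var[W]) = (10.5 - 18) / 7.1239 = -1.0528.
        Two-sided p = 2*Phi(z) = 0.292436.
Step 6: alpha = 0.1. fail to reject H0.

W+ = 10.5, W- = 25.5, W = min = 10.5, p = 0.292436, fail to reject H0.
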